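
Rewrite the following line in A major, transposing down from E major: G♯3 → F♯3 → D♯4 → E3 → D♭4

E major to A major down is a perfect fifth, so every note moves down by that interval.
G#3 to C#3
F#3 to B2
D#4 to G#3
E3 to A2
Db4 to Gb3

C#3 B2 G#3 A2 Gb3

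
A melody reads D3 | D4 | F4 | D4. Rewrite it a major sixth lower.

D3 gives F2
D4 gives F3
F4 gives Ab3
D4 gives F3

F2 F3 Ab3 F3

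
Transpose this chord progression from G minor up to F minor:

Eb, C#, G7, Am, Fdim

Db B F7 Gm Ebdim

G minor up to F minor is a minor seventh; each chord root moves by that interval while the quality stays the same.
Eb: root Eb up a minor seventh → Db, giving Db.
C#: root C# up a minor seventh → B, giving B.
G7: root G up a minor seventh → F, giving F7.
Am: root A up a minor seventh → G, giving Gm.
Fdim: root F up a minor seventh → Eb, giving Ebdim.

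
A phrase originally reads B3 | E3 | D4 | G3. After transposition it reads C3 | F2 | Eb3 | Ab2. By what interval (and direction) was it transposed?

down a major seventh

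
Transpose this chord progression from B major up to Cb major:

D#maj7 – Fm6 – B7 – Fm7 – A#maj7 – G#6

Ebmaj7 Gbbm6 Cb7 Gbbm7 Bbmaj7 Ab6

B major up to Cb major is a diminished second; each chord root moves by that interval while the quality stays the same.
D#maj7: root D# up a diminished second → Eb, giving Ebmaj7.
Fm6: root F up a diminished second → Gbb, giving Gbbm6.
B7: root B up a diminished second → Cb, giving Cb7.
Fm7: root F up a diminished second → Gbb, giving Gbbm7.
A#maj7: root A# up a diminished second → Bb, giving Bbmaj7.
G#6: root G# up a diminished second → Ab, giving Ab6.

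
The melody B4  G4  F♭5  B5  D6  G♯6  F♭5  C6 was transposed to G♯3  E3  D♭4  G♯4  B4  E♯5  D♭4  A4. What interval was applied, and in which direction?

down a minor tenth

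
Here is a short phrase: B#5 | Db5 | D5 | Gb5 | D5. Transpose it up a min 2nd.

A minor second up from B#5 gives C#6.
Db5 up a minor second is Ebb5.
D5 up a minor second is Eb5.
Gb5: a second up reaches A, and 1 semitone makes it Abb5.
D5: a second up reaches E, and 1 semitone makes it Eb5.

C#6 Ebb5 Eb5 Abb5 Eb5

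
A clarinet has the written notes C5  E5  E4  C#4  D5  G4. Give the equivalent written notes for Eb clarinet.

First find concert pitch: the A clarinet sounds a minor third below written, so C5 E5 E4 C#4 D5 G4 sounds A4 C#5 C#4 A#3 B4 E4.
Then write for Eb clarinet: it sounds a minor third above written, so the part must be a minor third below concert.
A4 → F#4
C#5 → A#4
C#4 → A#3
A#3 → F##3
B4 → G#4
E4 → C#4

F#4 A#4 A#3 F##3 G#4 C#4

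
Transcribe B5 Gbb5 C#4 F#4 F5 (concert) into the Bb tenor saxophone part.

C#7 Abb6 D#5 G#5 G6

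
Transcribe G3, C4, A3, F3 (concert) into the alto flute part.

Written C4 sounds as G3 on the alto flute, so concert pitches are written a perfect fourth up.
G3 gives C4
C4 gives F4
A3 gives D4
F3 gives Bb3

C4 F4 D4 Bb3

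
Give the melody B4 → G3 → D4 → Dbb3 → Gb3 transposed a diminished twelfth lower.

E#3 C#2 G#2 Gb1 C2

B4: a twelfth down reaches E, and 18 semitones makes it E#3.
G3 down a diminished twelfth is C#2.
D4 down a diminished twelfth is G#2.
Dbb3: a twelfth down reaches G, and 18 semitones makes it Gb1.
Gb3: a twelfth down reaches C, and 18 semitones makes it C2.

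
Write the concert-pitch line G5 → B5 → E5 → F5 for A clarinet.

Written C4 sounds as A3 on the A clarinet, so concert pitches are written a minor third up.
G5 gives Bb5
B5 gives D6
E5 gives G5
F5 gives Ab5

Bb5 D6 G5 Ab5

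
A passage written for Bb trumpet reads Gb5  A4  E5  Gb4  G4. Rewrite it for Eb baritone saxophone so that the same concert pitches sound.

First find concert pitch: the Bb trumpet sounds a major second below written, so Gb5 A4 E5 Gb4 G4 sounds Fb5 G4 D5 Fb4 F4.
Then write for Eb baritone saxophone: it sounds a major thirteenth below written, so the part must be a major thirteenth above concert.
Fb5 → Db7
G4 → E6
D5 → B6
Fb4 → Db6
F4 → D6

Db7 E6 B6 Db6 D6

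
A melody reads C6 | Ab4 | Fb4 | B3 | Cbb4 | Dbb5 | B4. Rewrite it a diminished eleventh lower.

G#4 E3 C3 F##2 Gb2 Ab3 F##3

C6 to G#4
Ab4 to E3
Fb4 to C3
B3 to F##2
Cbb4 to Gb2
Dbb5 to Ab3
B4 to F##3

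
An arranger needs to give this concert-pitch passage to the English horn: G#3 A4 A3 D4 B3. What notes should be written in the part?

The English horn sounds a perfect fifth below written, so the written part must be a perfect fifth above concert — transpose each note up.
G#3 to D#4
A4 to E5
A3 to E4
D4 to A4
B3 to F#4

D#4 E5 E4 A4 F#4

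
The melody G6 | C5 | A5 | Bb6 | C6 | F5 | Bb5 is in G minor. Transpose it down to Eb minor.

Eb6 Ab4 F5 Gb6 Ab5 Db5 Gb5

G minor to Eb minor down is a major third, so every note moves down by that interval.
G6 to Eb6
C5 to Ab4
A5 to F5
Bb6 to Gb6
C6 to Ab5
F5 to Db5
Bb5 to Gb5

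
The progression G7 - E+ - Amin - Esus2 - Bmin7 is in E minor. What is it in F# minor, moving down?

E minor down to F# minor is a minor seventh; each chord root moves by that interval while the quality stays the same.
G7: root G down a minor seventh → A, giving A7.
E+: root E down a minor seventh → F#, giving F#+.
Amin: root A down a minor seventh → B, giving Bmin.
Esus2: root E down a minor seventh → F#, giving F#sus2.
Bmin7: root B down a minor seventh → C#, giving C#min7.

A7 F#+ Bmin F#sus2 C#min7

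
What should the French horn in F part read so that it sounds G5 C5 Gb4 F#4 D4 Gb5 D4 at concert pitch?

The French horn in F sounds a perfect fifth below written, so the written part must be a perfect fifth above concert — transpose each note up.
G5 becomes D6
C5 becomes G5
Gb4 becomes Db5
F#4 becomes C#5
D4 becomes A4
Gb5 becomes Db6
D4 becomes A4

D6 G5 Db5 C#5 A4 Db6 A4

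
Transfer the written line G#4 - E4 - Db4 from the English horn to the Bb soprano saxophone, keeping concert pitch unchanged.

D#4 B3 Ab3

First find concert pitch: the English horn sounds a perfect fifth below written, so G#4 E4 Db4 sounds C#4 A3 Gb3.
Then write for Bb soprano saxophone: it sounds a major second below written, so the part must be a major second above concert.
C#4 → D#4
A3 → B3
Gb3 → Ab3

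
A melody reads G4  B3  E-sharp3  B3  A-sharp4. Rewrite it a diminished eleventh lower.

D#3 F##2 B##1 F##2 E##3

G4 becomes D#3
B3 becomes F##2
E#3 becomes B##1
B3 becomes F##2
A#4 becomes E##3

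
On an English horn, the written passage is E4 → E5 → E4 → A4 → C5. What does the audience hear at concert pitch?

The English horn sounds a perfect fifth below written, so transpose each written note down a perfect fifth.
E4 gives A3
E5 gives A4
E4 gives A3
A4 gives D4
C5 gives F4

A3 A4 A3 D4 F4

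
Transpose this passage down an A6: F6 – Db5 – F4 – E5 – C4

Abb5 Fbb4 Abb3 Gb4 Ebb3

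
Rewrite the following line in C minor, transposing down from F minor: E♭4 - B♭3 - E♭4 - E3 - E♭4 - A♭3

Bb3 F3 Bb3 B2 Bb3 Eb3

From F down to C is a perfect fourth; apply that to each pitch.
Eb4 to Bb3
Bb3 to F3
Eb4 to Bb3
E3 to B2
Eb4 to Bb3
Ab3 to Eb3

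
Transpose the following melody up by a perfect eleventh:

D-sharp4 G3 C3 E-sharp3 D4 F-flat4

G#5 C5 F4 A#4 G5 Bbb5

D#4 → G#5
G3 → C5
C3 → F4
E#3 → A#4
D4 → G5
Fb4 → Bbb5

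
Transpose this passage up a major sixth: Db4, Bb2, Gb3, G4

Db4 → Bb4
Bb2 → G3
Gb3 → Eb4
G4 → E5

Bb4 G3 Eb4 E5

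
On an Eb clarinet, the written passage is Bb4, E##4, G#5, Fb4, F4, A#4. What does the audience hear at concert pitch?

The Eb clarinet sounds a minor third above written, so transpose each written note up a minor third.
Bb4 becomes Db5
E##4 becomes G##4
G#5 becomes B5
Fb4 becomes Abb4
F4 becomes Ab4
A#4 becomes C#5

Db5 G##4 B5 Abb4 Ab4 C#5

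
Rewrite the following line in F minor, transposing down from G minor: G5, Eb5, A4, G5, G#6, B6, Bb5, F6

From G down to F is a major second; apply that to each pitch.
G5 → F5
Eb5 → Db5
A4 → G4
G5 → F5
G#6 → F#6
B6 → A6
Bb5 → Ab5
F6 → Eb6

F5 Db5 G4 F5 F#6 A6 Ab5 Eb6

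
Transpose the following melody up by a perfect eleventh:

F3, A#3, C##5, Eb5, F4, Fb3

Bb4 D#5 F##6 Ab6 Bb5 Bbb4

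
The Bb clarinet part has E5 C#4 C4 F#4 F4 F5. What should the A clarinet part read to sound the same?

F5 D4 Db4 G4 Gb4 Gb5

First find concert pitch: the Bb clarinet sounds a major second below written, so E5 C#4 C4 F#4 F4 F5 sounds D5 B3 Bb3 E4 Eb4 Eb5.
Then write for A clarinet: it sounds a minor third below written, so the part must be a minor third above concert.
D5 → F5
B3 → D4
Bb3 → Db4
E4 → G4
Eb4 → Gb4
Eb5 → Gb5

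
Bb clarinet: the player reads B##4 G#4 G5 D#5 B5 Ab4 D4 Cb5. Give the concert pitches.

A##4 F#4 F5 C#5 A5 Gb4 C4 Bbb4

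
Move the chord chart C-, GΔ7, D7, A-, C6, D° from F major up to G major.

D- AΔ7 E7 B- D6 E°

F major up to G major is a major second; each chord root moves by that interval while the quality stays the same.
C-: root C up a major second → D, giving D-.
GΔ7: root G up a major second → A, giving AΔ7.
D7: root D up a major second → E, giving E7.
A-: root A up a major second → B, giving B-.
C6: root C up a major second → D, giving D6.
D°: root D up a major second → E, giving E°.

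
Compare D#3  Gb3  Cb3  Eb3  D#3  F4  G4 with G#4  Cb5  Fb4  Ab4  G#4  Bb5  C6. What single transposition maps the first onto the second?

up a perfect eleventh

From D#3 to G#4 is 11 letter names — an eleventh of some quality.
D#3 to G#4 is 17 semitones, which makes it a perfect eleventh; the second version is higher, so the direction is up.
Checking another pair — G4 → C6 — gives the same interval.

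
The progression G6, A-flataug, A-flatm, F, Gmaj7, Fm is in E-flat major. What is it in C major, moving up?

E6 Faug Fm D Emaj7 Dm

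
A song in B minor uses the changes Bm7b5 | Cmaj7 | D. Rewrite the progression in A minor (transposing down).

B minor down to A minor is a major second; each chord root moves by that interval while the quality stays the same.
Bm7b5: root B down a major second → A, giving Am7b5.
Cmaj7: root C down a major second → Bb, giving Bbmaj7.
D: root D down a major second → C, giving C.

Am7b5 Bbmaj7 C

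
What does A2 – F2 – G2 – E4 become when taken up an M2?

B2 G2 A2 F#4

A2 to B2
F2 to G2
G2 to A2
E4 to F#4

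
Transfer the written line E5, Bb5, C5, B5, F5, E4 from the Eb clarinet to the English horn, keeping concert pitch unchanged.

First find concert pitch: the Eb clarinet sounds a minor third above written, so E5 Bb5 C5 B5 F5 E4 sounds G5 Db6 Eb5 D6 Ab5 G4.
Then write for English horn: it sounds a perfect fifth below written, so the part must be a perfect fifth above concert.
G5 → D6
Db6 → Ab6
Eb5 → Bb5
D6 → A6
Ab5 → Eb6
G4 → D5

D6 Ab6 Bb5 A6 Eb6 D5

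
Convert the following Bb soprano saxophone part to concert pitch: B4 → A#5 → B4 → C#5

A4 G#5 A4 B4

The Bb soprano saxophone sounds a major second below written, so transpose each written note down a major second.
B4 to A4
A#5 to G#5
B4 to A4
C#5 to B4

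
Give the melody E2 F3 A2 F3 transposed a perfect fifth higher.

B2 C4 E3 C4

E2 → B2
F3 → C4
A2 → E3
F3 → C4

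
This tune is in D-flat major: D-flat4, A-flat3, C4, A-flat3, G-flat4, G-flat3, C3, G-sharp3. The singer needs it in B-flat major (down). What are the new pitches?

Bb3 F3 A3 F3 Eb4 Eb3 A2 E#3

From D-flat down to B-flat is a minor third; apply that to each pitch.
Db4 → Bb3
Ab3 → F3
C4 → A3
Ab3 → F3
Gb4 → Eb4
Gb3 → Eb3
C3 → A2
G#3 → E#3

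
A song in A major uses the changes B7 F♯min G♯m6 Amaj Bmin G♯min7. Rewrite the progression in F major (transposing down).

G7 Dmin Em6 Fmaj Gmin Emin7

A major down to F major is a major third; each chord root moves by that interval while the quality stays the same.
B7: root B down a major third → G, giving G7.
F♯min: root F♯ down a major third → D, giving Dmin.
G♯m6: root G♯ down a major third → E, giving Em6.
Amaj: root A down a major third → F, giving Fmaj.
Bmin: root B down a major third → G, giving Gmin.
G♯min7: root G♯ down a major third → E, giving Emin7.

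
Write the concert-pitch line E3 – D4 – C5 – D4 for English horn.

The English horn sounds a perfect fifth below written, so the written part must be a perfect fifth above concert — transpose each note up.
E3 -> B3
D4 -> A4
C5 -> G5
D4 -> A4

B3 A4 G5 A4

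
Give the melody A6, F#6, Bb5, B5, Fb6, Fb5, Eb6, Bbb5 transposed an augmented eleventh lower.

Eb5 C5 Fb4 F4 Cbb5 Cbb4 Bbb4 Fbb4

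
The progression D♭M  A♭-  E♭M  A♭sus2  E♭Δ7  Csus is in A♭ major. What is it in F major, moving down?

BbM F- CM Fsus2 CΔ7 Asus

A♭ major down to F major is a minor third; each chord root moves by that interval while the quality stays the same.
D♭M: root D♭ down a minor third → Bb, giving BbM.
A♭-: root A♭ down a minor third → F, giving F-.
E♭M: root E♭ down a minor third → C, giving CM.
A♭sus2: root A♭ down a minor third → F, giving Fsus2.
E♭Δ7: root E♭ down a minor third → C, giving CΔ7.
Csus: root C down a minor third → A, giving Asus.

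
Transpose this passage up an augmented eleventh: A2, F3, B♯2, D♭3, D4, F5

D#4 B4 E##4 G4 G#5 B6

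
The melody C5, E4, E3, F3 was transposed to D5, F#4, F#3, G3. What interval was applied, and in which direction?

up a major second

From C5 to D5 is 2 letter names — a second of some quality.
C5 to D5 is 2 semitones, which makes it a major second; the second version is higher, so the direction is up.
Checking another pair — F3 → G3 — gives the same interval.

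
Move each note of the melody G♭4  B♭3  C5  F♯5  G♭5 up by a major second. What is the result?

Gb4: a second up reaches A, and 2 semitones makes it Ab4.
A major second up from Bb3 gives C4.
C5 up a major second is D5.
F#5 up a major second is G#5.
Gb5 up a major second is Ab5.

Ab4 C4 D5 G#5 Ab5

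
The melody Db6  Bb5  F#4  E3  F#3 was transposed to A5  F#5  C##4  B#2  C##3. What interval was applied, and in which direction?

down a diminished fourth

Take the first pair: Db6 → A5. D to A spans 4 letter names, so the interval is some kind of fourth.
A5 to Db6 is 4 semitones, which makes it a diminished fourth; the second version is lower, so the direction is down.
Checking another pair — F#3 → C##3 — gives the same interval.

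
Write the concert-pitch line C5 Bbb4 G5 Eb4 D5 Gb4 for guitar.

The guitar sounds a perfect octave below written, so the written part must be a perfect octave above concert — transpose each note up.
C5 → C6
Bbb4 → Bbb5
G5 → G6
Eb4 → Eb5
D5 → D6
Gb4 → Gb5

C6 Bbb5 G6 Eb5 D6 Gb5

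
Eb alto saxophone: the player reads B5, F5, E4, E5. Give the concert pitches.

D5 Ab4 G3 G4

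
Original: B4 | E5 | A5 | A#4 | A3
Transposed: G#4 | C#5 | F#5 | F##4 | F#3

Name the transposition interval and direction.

down a minor third

From B4 to G#4 is 3 letter names — a third of some quality.
G#4 to B4 is 3 semitones, which makes it a minor third; the second version is lower, so the direction is down.
Checking another pair — A3 → F#3 — gives the same interval.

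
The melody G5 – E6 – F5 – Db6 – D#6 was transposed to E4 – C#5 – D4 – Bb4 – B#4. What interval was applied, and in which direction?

down a minor tenth

Take the first pair: G5 → E4. G to E spans 10 letter names, so the interval is some kind of tenth.
E4 to G5 is 15 semitones, which makes it a minor tenth; the second version is lower, so the direction is down.
Checking another pair — D#6 → B#4 — gives the same interval.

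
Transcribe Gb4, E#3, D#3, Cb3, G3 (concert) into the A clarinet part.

Bbb4 G#3 F#3 Ebb3 Bb3

Written C4 sounds as A3 on the A clarinet, so concert pitches are written a minor third up.
Gb4 to Bbb4
E#3 to G#3
D#3 to F#3
Cb3 to Ebb3
G3 to Bb3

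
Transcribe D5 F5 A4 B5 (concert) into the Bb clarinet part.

E5 G5 B4 C#6

The Bb clarinet sounds a major second below written, so the written part must be a major second above concert — transpose each note up.
D5 -> E5
F5 -> G5
A4 -> B4
B5 -> C#6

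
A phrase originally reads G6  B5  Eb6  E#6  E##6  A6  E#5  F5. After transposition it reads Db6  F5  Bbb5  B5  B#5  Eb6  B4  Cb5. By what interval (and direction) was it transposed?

From G6 to Db6 is 4 letter names — a fourth of some quality.
Db6 to G6 is 6 semitones, which makes it an augmented fourth; the second version is lower, so the direction is down.
Checking another pair — F5 → Cb5 — gives the same interval.

down an augmented fourth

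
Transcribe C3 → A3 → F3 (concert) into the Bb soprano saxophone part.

Written C4 sounds as Bb3 on the Bb soprano saxophone, so concert pitches are written a major second up.
C3 -> D3
A3 -> B3
F3 -> G3

D3 B3 G3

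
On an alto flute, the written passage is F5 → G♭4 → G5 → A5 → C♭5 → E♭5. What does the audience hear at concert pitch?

C5 Db4 D5 E5 Gb4 Bb4

The alto flute sounds a perfect fourth below written, so transpose each written note down a perfect fourth.
F5 to C5
Gb4 to Db4
G5 to D5
A5 to E5
Cb5 to Gb4
Eb5 to Bb4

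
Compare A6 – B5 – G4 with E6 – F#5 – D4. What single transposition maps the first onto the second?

Take the first pair: A6 → E6. A to E spans 4 letter names, so the interval is some kind of fourth.
E6 to A6 is 5 semitones, which makes it a perfect fourth; the second version is lower, so the direction is down.
Checking another pair — G4 → D4 — gives the same interval.

down a perfect fourth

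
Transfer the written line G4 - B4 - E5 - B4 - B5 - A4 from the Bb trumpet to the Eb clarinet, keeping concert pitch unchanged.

First find concert pitch: the Bb trumpet sounds a major second below written, so G4 B4 E5 B4 B5 A4 sounds F4 A4 D5 A4 A5 G4.
Then write for Eb clarinet: it sounds a minor third above written, so the part must be a minor third below concert.
F4 → D4
A4 → F#4
D5 → B4
A4 → F#4
A5 → F#5
G4 → E4

D4 F#4 B4 F#4 F#5 E4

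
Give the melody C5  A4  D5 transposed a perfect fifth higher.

C5 to G5
A4 to E5
D5 to A5

G5 E5 A5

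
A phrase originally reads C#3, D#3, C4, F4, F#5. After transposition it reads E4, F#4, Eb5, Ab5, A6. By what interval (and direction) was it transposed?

up a minor tenth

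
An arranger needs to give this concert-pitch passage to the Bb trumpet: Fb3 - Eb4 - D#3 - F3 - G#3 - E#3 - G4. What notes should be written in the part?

Written C4 sounds as Bb3 on the Bb trumpet, so concert pitches are written a major second up.
Fb3 becomes Gb3
Eb4 becomes F4
D#3 becomes E#3
F3 becomes G3
G#3 becomes A#3
E#3 becomes F##3
G4 becomes A4

Gb3 F4 E#3 G3 A#3 F##3 A4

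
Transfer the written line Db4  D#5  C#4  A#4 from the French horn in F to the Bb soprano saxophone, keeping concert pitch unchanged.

Ab3 A#4 G#3 E#4

First find concert pitch: the French horn in F sounds a perfect fifth below written, so Db4 D#5 C#4 A#4 sounds Gb3 G#4 F#3 D#4.
Then write for Bb soprano saxophone: it sounds a major second below written, so the part must be a major second above concert.
Gb3 → Ab3
G#4 → A#4
F#3 → G#3
D#4 → E#4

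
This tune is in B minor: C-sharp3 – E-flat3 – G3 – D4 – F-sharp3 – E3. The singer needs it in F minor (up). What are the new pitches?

G3 Bbb3 Db4 Ab4 C4 Bb3

B minor to F minor up is a diminished fifth, so every note moves up by that interval.
C#3 -> G3
Eb3 -> Bbb3
G3 -> Db4
D4 -> Ab4
F#3 -> C4
E3 -> Bb3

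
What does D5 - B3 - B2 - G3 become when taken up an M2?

E5 C#4 C#3 A3

D5: a second up reaches E, and 2 semitones makes it E5.
A major second up from B3 gives C#4.
B2 up a major second is C#3.
A major second up from G3 gives A3.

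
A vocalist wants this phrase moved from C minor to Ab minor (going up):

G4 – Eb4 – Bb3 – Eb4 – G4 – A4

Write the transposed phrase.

Eb5 Cb5 Gb4 Cb5 Eb5 F5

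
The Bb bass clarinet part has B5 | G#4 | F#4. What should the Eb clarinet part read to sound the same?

F#4 D#3 C#3

First find concert pitch: the Bb bass clarinet sounds a major ninth below written, so B5 G#4 F#4 sounds A4 F#3 E3.
Then write for Eb clarinet: it sounds a minor third above written, so the part must be a minor third below concert.
A4 → F#4
F#3 → D#3
E3 → C#3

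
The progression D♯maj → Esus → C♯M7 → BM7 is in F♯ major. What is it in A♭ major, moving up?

F♯ major up to A♭ major is a diminished third; each chord root moves by that interval while the quality stays the same.
D♯maj: root D♯ up a diminished third → F, giving Fmaj.
Esus: root E up a diminished third → Gb, giving Gbsus.
C♯M7: root C♯ up a diminished third → Eb, giving EbM7.
BM7: root B up a diminished third → Db, giving DbM7.

Fmaj Gbsus EbM7 DbM7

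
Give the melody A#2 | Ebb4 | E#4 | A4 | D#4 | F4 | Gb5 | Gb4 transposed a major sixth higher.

A#2 becomes F##3
Ebb4 becomes Cb5
E#4 becomes C##5
A4 becomes F#5
D#4 becomes B#4
F4 becomes D5
Gb5 becomes Eb6
Gb4 becomes Eb5

F##3 Cb5 C##5 F#5 B#4 D5 Eb6 Eb5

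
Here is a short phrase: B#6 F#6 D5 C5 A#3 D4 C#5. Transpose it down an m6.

D##6 A#5 F#4 E4 C##3 F#3 E#4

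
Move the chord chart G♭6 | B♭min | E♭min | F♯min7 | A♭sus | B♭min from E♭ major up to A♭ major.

Cb6 Ebmin Abmin Bmin7 Dbsus Ebmin

E♭ major up to A♭ major is a perfect fourth; each chord root moves by that interval while the quality stays the same.
G♭6: root G♭ up a perfect fourth → Cb, giving Cb6.
B♭min: root B♭ up a perfect fourth → Eb, giving Ebmin.
E♭min: root E♭ up a perfect fourth → Ab, giving Abmin.
F♯min7: root F♯ up a perfect fourth → B, giving Bmin7.
A♭sus: root A♭ up a perfect fourth → Db, giving Dbsus.
B♭min: root B♭ up a perfect fourth → Eb, giving Ebmin.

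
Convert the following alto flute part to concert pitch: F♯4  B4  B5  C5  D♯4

Written C4 on the alto flute sounds as G3, a perfect fourth lower; apply that shift to every note.
F#4 to C#4
B4 to F#4
B5 to F#5
C5 to G4
D#4 to A#3

C#4 F#4 F#5 G4 A#3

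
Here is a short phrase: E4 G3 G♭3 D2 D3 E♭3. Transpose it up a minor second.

F4 Ab3 Abb3 Eb2 Eb3 Fb3

E4 gives F4
G3 gives Ab3
Gb3 gives Abb3
D2 gives Eb2
D3 gives Eb3
Eb3 gives Fb3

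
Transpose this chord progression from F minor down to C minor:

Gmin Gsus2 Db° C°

F minor down to C minor is a perfect fourth; each chord root moves by that interval while the quality stays the same.
Gmin: root G down a perfect fourth → D, giving Dmin.
Gsus2: root G down a perfect fourth → D, giving Dsus2.
Db°: root Db down a perfect fourth → Ab, giving Ab°.
C°: root C down a perfect fourth → G, giving G°.

Dmin Dsus2 Ab° G°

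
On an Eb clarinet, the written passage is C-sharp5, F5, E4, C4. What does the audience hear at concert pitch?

The Eb clarinet sounds a minor third above written, so transpose each written note up a minor third.
C#5 → E5
F5 → Ab5
E4 → G4
C4 → Eb4

E5 Ab5 G4 Eb4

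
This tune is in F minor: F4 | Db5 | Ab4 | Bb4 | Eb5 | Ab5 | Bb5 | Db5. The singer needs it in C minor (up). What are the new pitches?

F minor to C minor up is a perfect fifth, so every note moves up by that interval.
F4 gives C5
Db5 gives Ab5
Ab4 gives Eb5
Bb4 gives F5
Eb5 gives Bb5
Ab5 gives Eb6
Bb5 gives F6
Db5 gives Ab5

C5 Ab5 Eb5 F5 Bb5 Eb6 F6 Ab5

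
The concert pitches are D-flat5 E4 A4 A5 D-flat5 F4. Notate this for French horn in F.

Ab5 B4 E5 E6 Ab5 C5

Written C4 sounds as F3 on the French horn in F, so concert pitches are written a perfect fifth up.
Db5 to Ab5
E4 to B4
A4 to E5
A5 to E6
Db5 to Ab5
F4 to C5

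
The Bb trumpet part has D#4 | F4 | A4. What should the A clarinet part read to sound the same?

First find concert pitch: the Bb trumpet sounds a major second below written, so D#4 F4 A4 sounds C#4 Eb4 G4.
Then write for A clarinet: it sounds a minor third below written, so the part must be a minor third above concert.
C#4 → E4
Eb4 → Gb4
G4 → Bb4

E4 Gb4 Bb4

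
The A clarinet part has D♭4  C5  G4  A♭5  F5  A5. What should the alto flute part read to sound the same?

Eb4 D5 A4 Bb5 G5 B5

First find concert pitch: the A clarinet sounds a minor third below written, so D♭4 C5 G4 A♭5 F5 A5 sounds Bb3 A4 E4 F5 D5 F#5.
Then write for alto flute: it sounds a perfect fourth below written, so the part must be a perfect fourth above concert.
Bb3 → Eb4
A4 → D5
E4 → A4
F5 → Bb5
D5 → G5
F#5 → B5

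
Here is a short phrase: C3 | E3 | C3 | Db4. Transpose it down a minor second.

C3 → B2
E3 → D#3
C3 → B2
Db4 → C4

B2 D#3 B2 C4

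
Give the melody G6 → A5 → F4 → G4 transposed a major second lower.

F6 G5 Eb4 F4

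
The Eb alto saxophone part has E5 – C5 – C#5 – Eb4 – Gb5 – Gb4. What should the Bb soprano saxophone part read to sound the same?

First find concert pitch: the Eb alto saxophone sounds a major sixth below written, so E5 C5 C#5 Eb4 Gb5 Gb4 sounds G4 Eb4 E4 Gb3 Bbb4 Bbb3.
Then write for Bb soprano saxophone: it sounds a major second below written, so the part must be a major second above concert.
G4 → A4
Eb4 → F4
E4 → F#4
Gb3 → Ab3
Bbb4 → Cb5
Bbb3 → Cb4

A4 F4 F#4 Ab3 Cb5 Cb4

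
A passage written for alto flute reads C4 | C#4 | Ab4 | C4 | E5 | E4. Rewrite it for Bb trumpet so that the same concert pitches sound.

First find concert pitch: the alto flute sounds a perfect fourth below written, so C4 C#4 Ab4 C4 E5 E4 sounds G3 G#3 Eb4 G3 B4 B3.
Then write for Bb trumpet: it sounds a major second below written, so the part must be a major second above concert.
G3 → A3
G#3 → A#3
Eb4 → F4
G3 → A3
B4 → C#5
B3 → C#4

A3 A#3 F4 A3 C#5 C#4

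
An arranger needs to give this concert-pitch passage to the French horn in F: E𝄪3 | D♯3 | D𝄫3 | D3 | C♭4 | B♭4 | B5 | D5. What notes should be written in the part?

B##3 A#3 Abb3 A3 Gb4 F5 F#6 A5

The French horn in F sounds a perfect fifth below written, so the written part must be a perfect fifth above concert — transpose each note up.
E##3 → B##3
D#3 → A#3
Dbb3 → Abb3
D3 → A3
Cb4 → Gb4
Bb4 → F5
B5 → F#6
D5 → A5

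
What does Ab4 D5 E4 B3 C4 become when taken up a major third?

C5 F#5 G#4 D#4 E4

Ab4 gives C5
D5 gives F#5
E4 gives G#4
B3 gives D#4
C4 gives E4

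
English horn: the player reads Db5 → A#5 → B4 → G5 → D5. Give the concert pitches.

Gb4 D#5 E4 C5 G4

The English horn sounds a perfect fifth below written, so transpose each written note down a perfect fifth.
Db5 -> Gb4
A#5 -> D#5
B4 -> E4
G5 -> C5
D5 -> G4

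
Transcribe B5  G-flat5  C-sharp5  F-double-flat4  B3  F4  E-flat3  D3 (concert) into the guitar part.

B6 Gb6 C#6 Fbb5 B4 F5 Eb4 D4

Written C4 sounds as C3 on the guitar, so concert pitches are written a perfect octave up.
B5 becomes B6
Gb5 becomes Gb6
C#5 becomes C#6
Fbb4 becomes Fbb5
B3 becomes B4
F4 becomes F5
Eb3 becomes Eb4
D3 becomes D4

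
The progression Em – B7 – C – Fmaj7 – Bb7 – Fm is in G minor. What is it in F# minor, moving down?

G minor down to F# minor is a minor second; each chord root moves by that interval while the quality stays the same.
Em: root E down a minor second → D#, giving D#m.
B7: root B down a minor second → A#, giving A#7.
C: root C down a minor second → B, giving B.
Fmaj7: root F down a minor second → E, giving Emaj7.
Bb7: root Bb down a minor second → A, giving A7.
Fm: root F down a minor second → E, giving Em.

D#m A#7 B Emaj7 A7 Em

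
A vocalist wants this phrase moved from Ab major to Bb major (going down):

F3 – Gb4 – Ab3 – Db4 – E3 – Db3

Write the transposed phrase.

Ab major to Bb major down is a minor seventh, so every note moves down by that interval.
F3 to G2
Gb4 to Ab3
Ab3 to Bb2
Db4 to Eb3
E3 to F#2
Db3 to Eb2

G2 Ab3 Bb2 Eb3 F#2 Eb2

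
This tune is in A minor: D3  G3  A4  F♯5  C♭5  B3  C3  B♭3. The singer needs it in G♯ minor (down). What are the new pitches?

A minor to G♯ minor down is a minor second, so every note moves down by that interval.
D3 becomes C#3
G3 becomes F#3
A4 becomes G#4
F#5 becomes E#5
Cb5 becomes Bb4
B3 becomes A#3
C3 becomes B2
Bb3 becomes A3

C#3 F#3 G#4 E#5 Bb4 A#3 B2 A3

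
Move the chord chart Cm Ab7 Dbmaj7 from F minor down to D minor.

Am F7 Bbmaj7

F minor down to D minor is a minor third; each chord root moves by that interval while the quality stays the same.
Cm: root C down a minor third → A, giving Am.
Ab7: root Ab down a minor third → F, giving F7.
Dbmaj7: root Db down a minor third → Bb, giving Bbmaj7.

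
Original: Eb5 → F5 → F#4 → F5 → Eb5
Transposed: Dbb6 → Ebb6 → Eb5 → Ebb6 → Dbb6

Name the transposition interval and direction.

up a diminished seventh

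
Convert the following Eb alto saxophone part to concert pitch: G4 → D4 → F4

The Eb alto saxophone sounds a major sixth below written, so transpose each written note down a major sixth.
G4 gives Bb3
D4 gives F3
F4 gives Ab3

Bb3 F3 Ab3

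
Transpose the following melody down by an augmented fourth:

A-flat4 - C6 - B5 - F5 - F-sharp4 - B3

Ebb4 Gb5 F5 Cb5 C4 F3

Ab4 → Ebb4
C6 → Gb5
B5 → F5
F5 → Cb5
F#4 → C4
B3 → F3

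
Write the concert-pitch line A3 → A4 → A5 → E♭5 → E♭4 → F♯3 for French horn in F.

E4 E5 E6 Bb5 Bb4 C#4

The French horn in F sounds a perfect fifth below written, so the written part must be a perfect fifth above concert — transpose each note up.
A3 becomes E4
A4 becomes E5
A5 becomes E6
Eb5 becomes Bb5
Eb4 becomes Bb4
F#3 becomes C#4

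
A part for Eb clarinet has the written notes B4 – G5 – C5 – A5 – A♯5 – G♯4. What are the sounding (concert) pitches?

Written C4 on the Eb clarinet sounds as Eb4, a minor third higher; apply that shift to every note.
B4 -> D5
G5 -> Bb5
C5 -> Eb5
A5 -> C6
A#5 -> C#6
G#4 -> B4

D5 Bb5 Eb5 C6 C#6 B4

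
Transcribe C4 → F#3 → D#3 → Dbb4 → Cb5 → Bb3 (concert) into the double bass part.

The double bass sounds a perfect octave below written, so the written part must be a perfect octave above concert — transpose each note up.
C4 -> C5
F#3 -> F#4
D#3 -> D#4
Dbb4 -> Dbb5
Cb5 -> Cb6
Bb3 -> Bb4

C5 F#4 D#4 Dbb5 Cb6 Bb4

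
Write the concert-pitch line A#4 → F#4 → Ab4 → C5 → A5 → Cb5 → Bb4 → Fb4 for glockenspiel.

A#2 F#2 Ab2 C3 A3 Cb3 Bb2 Fb2

The glockenspiel sounds a perfect fifteenth above written, so the written part must be a perfect fifteenth below concert — transpose each note down.
A#4 to A#2
F#4 to F#2
Ab4 to Ab2
C5 to C3
A5 to A3
Cb5 to Cb3
Bb4 to Bb2
Fb4 to Fb2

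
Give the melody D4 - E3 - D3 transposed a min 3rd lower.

D4 down a minor third is B3.
E3: a third down reaches C, and 3 semitones makes it C#3.
D3: a third down reaches B, and 3 semitones makes it B2.

B3 C#3 B2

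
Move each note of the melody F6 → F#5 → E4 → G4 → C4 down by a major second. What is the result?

Eb6 E5 D4 F4 Bb3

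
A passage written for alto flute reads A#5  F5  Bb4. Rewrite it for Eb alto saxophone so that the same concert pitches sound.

C##6 A5 D5

First find concert pitch: the alto flute sounds a perfect fourth below written, so A#5 F5 Bb4 sounds E#5 C5 F4.
Then write for Eb alto saxophone: it sounds a major sixth below written, so the part must be a major sixth above concert.
E#5 → C##6
C5 → A5
F4 → D5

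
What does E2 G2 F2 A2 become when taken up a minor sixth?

C3 Eb3 Db3 F3

E2 -> C3
G2 -> Eb3
F2 -> Db3
A2 -> F3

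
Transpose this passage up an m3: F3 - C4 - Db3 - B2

Ab3 Eb4 Fb3 D3

A minor third up from F3 gives Ab3.
A minor third up from C4 gives Eb4.
Db3 up a minor third is Fb3.
B2: a third up reaches D, and 3 semitones makes it D3.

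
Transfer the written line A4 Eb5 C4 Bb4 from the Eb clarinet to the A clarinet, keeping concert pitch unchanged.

First find concert pitch: the Eb clarinet sounds a minor third above written, so A4 Eb5 C4 Bb4 sounds C5 Gb5 Eb4 Db5.
Then write for A clarinet: it sounds a minor third below written, so the part must be a minor third above concert.
C5 → Eb5
Gb5 → Bbb5
Eb4 → Gb4
Db5 → Fb5

Eb5 Bbb5 Gb4 Fb5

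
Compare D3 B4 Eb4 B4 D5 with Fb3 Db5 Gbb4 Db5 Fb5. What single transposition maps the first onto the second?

up a diminished third

From D3 to Fb3 is 3 letter names — a third of some quality.
D3 to Fb3 is 2 semitones, which makes it a diminished third; the second version is higher, so the direction is up.
Checking another pair — D5 → Fb5 — gives the same interval.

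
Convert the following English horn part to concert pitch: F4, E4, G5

Written C4 on the English horn sounds as F3, a perfect fifth lower; apply that shift to every note.
F4 becomes Bb3
E4 becomes A3
G5 becomes C5

Bb3 A3 C5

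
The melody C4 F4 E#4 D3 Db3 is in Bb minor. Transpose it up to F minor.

Bb minor to F minor up is a perfect fifth, so every note moves up by that interval.
C4 becomes G4
F4 becomes C5
E#4 becomes B#4
D3 becomes A3
Db3 becomes Ab3

G4 C5 B#4 A3 Ab3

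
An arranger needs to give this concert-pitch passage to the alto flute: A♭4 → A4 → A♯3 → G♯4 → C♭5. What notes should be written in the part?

Db5 D5 D#4 C#5 Fb5

The alto flute sounds a perfect fourth below written, so the written part must be a perfect fourth above concert — transpose each note up.
Ab4 becomes Db5
A4 becomes D5
A#3 becomes D#4
G#4 becomes C#5
Cb5 becomes Fb5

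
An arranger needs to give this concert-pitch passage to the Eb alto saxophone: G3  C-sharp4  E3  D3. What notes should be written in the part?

E4 A#4 C#4 B3

Written C4 sounds as Eb3 on the Eb alto saxophone, so concert pitches are written a major sixth up.
G3 gives E4
C#4 gives A#4
E3 gives C#4
D3 gives B3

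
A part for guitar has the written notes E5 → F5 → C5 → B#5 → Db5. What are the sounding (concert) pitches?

Written C4 on the guitar sounds as C3, a perfect octave lower; apply that shift to every note.
E5 to E4
F5 to F4
C5 to C4
B#5 to B#4
Db5 to Db4

E4 F4 C4 B#4 Db4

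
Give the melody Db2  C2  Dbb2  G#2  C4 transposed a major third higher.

Db2 → F2
C2 → E2
Dbb2 → Fb2
G#2 → B#2
C4 → E4

F2 E2 Fb2 B#2 E4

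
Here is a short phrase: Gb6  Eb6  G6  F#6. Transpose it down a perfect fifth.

Cb6 Ab5 C6 B5

Gb6: a fifth down reaches C, and 7 semitones makes it Cb6.
Eb6 down a perfect fifth is Ab5.
A perfect fifth down from G6 gives C6.
F#6 down a perfect fifth is B5.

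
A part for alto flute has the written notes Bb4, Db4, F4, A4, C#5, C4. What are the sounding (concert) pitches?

F4 Ab3 C4 E4 G#4 G3

Written C4 on the alto flute sounds as G3, a perfect fourth lower; apply that shift to every note.
Bb4 → F4
Db4 → Ab3
F4 → C4
A4 → E4
C#5 → G#4
C4 → G3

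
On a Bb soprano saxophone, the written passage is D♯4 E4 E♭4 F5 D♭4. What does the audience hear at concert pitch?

C#4 D4 Db4 Eb5 Cb4

Written C4 on the Bb soprano saxophone sounds as Bb3, a major second lower; apply that shift to every note.
D#4 becomes C#4
E4 becomes D4
Eb4 becomes Db4
F5 becomes Eb5
Db4 becomes Cb4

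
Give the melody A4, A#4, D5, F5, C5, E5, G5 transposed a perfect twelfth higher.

E6 E#6 A6 C7 G6 B6 D7

A4 gives E6
A#4 gives E#6
D5 gives A6
F5 gives C7
C5 gives G6
E5 gives B6
G5 gives D7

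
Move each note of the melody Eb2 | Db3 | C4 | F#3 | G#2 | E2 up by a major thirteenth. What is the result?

C4 Bb4 A5 D#5 E#4 C#4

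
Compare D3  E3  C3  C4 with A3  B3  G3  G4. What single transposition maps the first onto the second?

up a perfect fifth

From D3 to A3 is 5 letter names — a fifth of some quality.
D3 to A3 is 7 semitones, which makes it a perfect fifth; the second version is higher, so the direction is up.
Checking another pair — C4 → G4 — gives the same interval.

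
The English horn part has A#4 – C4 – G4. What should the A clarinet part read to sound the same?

First find concert pitch: the English horn sounds a perfect fifth below written, so A#4 C4 G4 sounds D#4 F3 C4.
Then write for A clarinet: it sounds a minor third below written, so the part must be a minor third above concert.
D#4 → F#4
F3 → Ab3
C4 → Eb4

F#4 Ab3 Eb4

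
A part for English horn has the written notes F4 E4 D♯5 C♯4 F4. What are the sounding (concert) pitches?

Bb3 A3 G#4 F#3 Bb3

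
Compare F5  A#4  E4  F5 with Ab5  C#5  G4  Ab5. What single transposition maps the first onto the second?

up a minor third

From F5 to Ab5 is 3 letter names — a third of some quality.
F5 to Ab5 is 3 semitones, which makes it a minor third; the second version is higher, so the direction is up.
Checking another pair — F5 → Ab5 — gives the same interval.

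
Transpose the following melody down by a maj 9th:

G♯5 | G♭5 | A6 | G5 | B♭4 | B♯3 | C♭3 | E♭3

F#4 Fb4 G5 F4 Ab3 A#2 Bbb1 Db2

G#5 down a major ninth is F#4.
Gb5: a ninth down reaches F, and 14 semitones makes it Fb4.
A6 down a major ninth is G5.
A major ninth down from G5 gives F4.
Bb4: a ninth down reaches A, and 14 semitones makes it Ab3.
A major ninth down from B#3 gives A#2.
Cb3 down a major ninth is Bbb1.
Eb3: a ninth down reaches D, and 14 semitones makes it Db2.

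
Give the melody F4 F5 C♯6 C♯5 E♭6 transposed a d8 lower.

F#3 F#4 C##5 C##4 E5

F4 becomes F#3
F5 becomes F#4
C#6 becomes C##5
C#5 becomes C##4
Eb6 becomes E5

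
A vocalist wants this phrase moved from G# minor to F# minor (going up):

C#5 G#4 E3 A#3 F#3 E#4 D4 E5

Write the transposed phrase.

B5 F#5 D4 G#4 E4 D#5 C5 D6

From G# up to F# is a minor seventh; apply that to each pitch.
C#5 to B5
G#4 to F#5
E3 to D4
A#3 to G#4
F#3 to E4
E#4 to D#5
D4 to C5
E5 to D6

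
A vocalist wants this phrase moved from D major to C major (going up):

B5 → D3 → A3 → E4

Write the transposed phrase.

From D up to C is a minor seventh; apply that to each pitch.
B5 becomes A6
D3 becomes C4
A3 becomes G4
E4 becomes D5

A6 C4 G4 D5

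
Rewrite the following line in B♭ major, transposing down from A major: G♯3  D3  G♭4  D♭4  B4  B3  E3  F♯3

A2 Eb2 Abb3 Ebb3 C4 C3 F2 G2

A major to B♭ major down is a major seventh, so every note moves down by that interval.
G#3 becomes A2
D3 becomes Eb2
Gb4 becomes Abb3
Db4 becomes Ebb3
B4 becomes C4
B3 becomes C3
E3 becomes F2
F#3 becomes G2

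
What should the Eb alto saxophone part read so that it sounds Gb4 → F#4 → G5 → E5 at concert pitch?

Eb5 D#5 E6 C#6

The Eb alto saxophone sounds a major sixth below written, so the written part must be a major sixth above concert — transpose each note up.
Gb4 to Eb5
F#4 to D#5
G5 to E6
E5 to C#6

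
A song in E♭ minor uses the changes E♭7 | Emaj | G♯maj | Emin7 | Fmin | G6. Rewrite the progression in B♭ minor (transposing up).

Bb7 Bmaj D#maj Bmin7 Cmin D6

E♭ minor up to B♭ minor is a perfect fifth; each chord root moves by that interval while the quality stays the same.
E♭7: root E♭ up a perfect fifth → Bb, giving Bb7.
Emaj: root E up a perfect fifth → B, giving Bmaj.
G♯maj: root G♯ up a perfect fifth → D#, giving D#maj.
Emin7: root E up a perfect fifth → B, giving Bmin7.
Fmin: root F up a perfect fifth → C, giving Cmin.
G6: root G up a perfect fifth → D, giving D6.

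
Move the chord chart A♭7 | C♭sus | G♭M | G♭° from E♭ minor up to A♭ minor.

E♭ minor up to A♭ minor is a perfect fourth; each chord root moves by that interval while the quality stays the same.
A♭7: root A♭ up a perfect fourth → Db, giving Db7.
C♭sus: root C♭ up a perfect fourth → Fb, giving Fbsus.
G♭M: root G♭ up a perfect fourth → Cb, giving CbM.
G♭°: root G♭ up a perfect fourth → Cb, giving Cb°.

Db7 Fbsus CbM Cb°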